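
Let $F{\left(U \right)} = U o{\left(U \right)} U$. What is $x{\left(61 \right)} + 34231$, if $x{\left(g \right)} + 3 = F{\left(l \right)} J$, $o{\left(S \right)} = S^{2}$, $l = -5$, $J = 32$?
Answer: $54228$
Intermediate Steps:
$F{\left(U \right)} = U^{4}$ ($F{\left(U \right)} = U U^{2} U = U^{3} U = U^{4}$)
$x{\left(g \right)} = 19997$ ($x{\left(g \right)} = -3 + \left(-5\right)^{4} \cdot 32 = -3 + 625 \cdot 32 = -3 + 20000 = 19997$)
$x{\left(61 \right)} + 34231 = 19997 + 34231 = 54228$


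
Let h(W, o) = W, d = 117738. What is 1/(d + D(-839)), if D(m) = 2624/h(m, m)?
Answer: 839/98779558 ≈ 8.4937e-6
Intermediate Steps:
D(m) = 2624/m
1/(d + D(-839)) = 1/(117738 + 2624/(-839)) = 1/(117738 + 2624*(-1/839)) = 1/(117738 - 2624/839) = 1/(98779558/839) = 839/98779558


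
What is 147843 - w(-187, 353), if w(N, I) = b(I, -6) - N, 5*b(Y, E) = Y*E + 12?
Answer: 740386/5 ≈ 1.4808e+5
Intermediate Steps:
b(Y, E) = 12/5 + E*Y/5 (b(Y, E) = (Y*E + 12)/5 = (E*Y + 12)/5 = (12 + E*Y)/5 = 12/5 + E*Y/5)
w(N, I) = 12/5 - N - 6*I/5 (w(N, I) = (12/5 + (1/5)*(-6)*I) - N = (12/5 - 6*I/5) - N = 12/5 - N - 6*I/5)
147843 - w(-187, 353) = 147843 - (12/5 - 1*(-187) - 6/5*353) = 147843 - (12/5 + 187 - 2118/5) = 147843 - 1*(-1171/5) = 147843 + 1171/5 = 740386/5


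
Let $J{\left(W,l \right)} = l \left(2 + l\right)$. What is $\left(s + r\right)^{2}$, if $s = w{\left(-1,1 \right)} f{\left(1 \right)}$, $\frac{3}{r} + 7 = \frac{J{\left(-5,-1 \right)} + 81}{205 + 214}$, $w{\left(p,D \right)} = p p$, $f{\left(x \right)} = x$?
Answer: $\frac{283024}{904401} \approx 0.31294$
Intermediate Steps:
$w{\left(p,D \right)} = p^{2}$
$r = - \frac{419}{951}$ ($r = \frac{3}{-7 + \frac{- (2 - 1) + 81}{205 + 214}} = \frac{3}{-7 + \frac{\left(-1\right) 1 + 81}{419}} = \frac{3}{-7 + \left(-1 + 81\right) \frac{1}{419}} = \frac{3}{-7 + 80 \cdot \frac{1}{419}} = \frac{3}{-7 + \frac{80}{419}} = \frac{3}{- \frac{2853}{419}} = 3 \left(- \frac{419}{2853}\right) = - \frac{419}{951} \approx -0.44059$)
$s = 1$ ($s = \left(-1\right)^{2} \cdot 1 = 1 \cdot 1 = 1$)
$\left(s + r\right)^{2} = \left(1 - \frac{419}{951}\right)^{2} = \left(\frac{532}{951}\right)^{2} = \frac{283024}{904401}$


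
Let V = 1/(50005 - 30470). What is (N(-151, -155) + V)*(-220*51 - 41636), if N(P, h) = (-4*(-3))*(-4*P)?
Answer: -7483864178936/19535 ≈ -3.8310e+8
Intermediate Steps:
V = 1/19535 ≈ 5.1190e-5
N(P, h) = -48*P (N(P, h) = 12*(-4*P) = -48*P)
(N(-151, -155) + V)*(-220*51 - 41636) = (-48*(-151) + 1/19535)*(-220*51 - 41636) = (7248 + 1/19535)*(-11220 - 41636) = (141589681/19535)*(-52856) = -7483864178936/19535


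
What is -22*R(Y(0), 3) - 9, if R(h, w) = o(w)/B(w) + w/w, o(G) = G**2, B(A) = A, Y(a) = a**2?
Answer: -97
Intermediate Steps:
R(h, w) = 1 + w (R(h, w) = w**2/w + w/w = w + 1 = 1 + w)
-22*R(Y(0), 3) - 9 = -22*(1 + 3) - 9 = -22*4 - 9 = -88 - 9 = -97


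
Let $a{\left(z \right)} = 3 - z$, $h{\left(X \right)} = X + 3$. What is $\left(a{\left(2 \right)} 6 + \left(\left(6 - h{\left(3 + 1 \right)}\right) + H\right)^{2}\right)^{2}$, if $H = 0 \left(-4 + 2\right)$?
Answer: $49$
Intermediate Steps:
$h{\left(X \right)} = 3 + X$
$H = 0$ ($H = 0 \left(-2\right) = 0$)
$\left(a{\left(2 \right)} 6 + \left(\left(6 - h{\left(3 + 1 \right)}\right) + H\right)^{2}\right)^{2} = \left(\left(3 - 2\right) 6 + \left(\left(6 - \left(3 + \left(3 + 1\right)\right)\right) + 0\right)^{2}\right)^{2} = \left(\left(3 - 2\right) 6 + \left(\left(6 - \left(3 + 4\right)\right) + 0\right)^{2}\right)^{2} = \left(1 \cdot 6 + \left(\left(6 - 7\right) + 0\right)^{2}\right)^{2} = \left(6 + \left(\left(6 - 7\right) + 0\right)^{2}\right)^{2} = \left(6 + \left(-1 + 0\right)^{2}\right)^{2} = \left(6 + \left(-1\right)^{2}\right)^{2} = \left(6 + 1\right)^{2} = 7^{2} = 49$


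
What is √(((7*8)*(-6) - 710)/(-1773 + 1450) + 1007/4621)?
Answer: 3*√855553053349/1492583 ≈ 1.8591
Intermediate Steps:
√(((7*8)*(-6) - 710)/(-1773 + 1450) + 1007/4621) = √((56*(-6) - 710)/(-323) + 1007*(1/4621)) = √((-336 - 710)*(-1/323) + 1007/4621) = √(-1046*(-1/323) + 1007/4621) = √(1046/323 + 1007/4621) = √(5158827/1492583) = 3*√855553053349/1492583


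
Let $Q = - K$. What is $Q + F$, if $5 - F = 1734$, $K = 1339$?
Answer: $-3068$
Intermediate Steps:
$F = -1729$ ($F = 5 - 1734 = -1729$)
$Q = -1339$ ($Q = \left(-1\right) 1339 = -1339$)
$Q + F = -1339 - 1729 = -3068$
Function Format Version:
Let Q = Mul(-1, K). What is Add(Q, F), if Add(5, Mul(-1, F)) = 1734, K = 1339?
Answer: -3068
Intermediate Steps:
F = -1729 (F = Add(5, Mul(-1, 1734)) = Add(5, -1734) = -1729)
Q = -1339 (Q = Mul(-1, 1339) = -1339)
Add(Q, F) = Add(-1339, -1729) = -3068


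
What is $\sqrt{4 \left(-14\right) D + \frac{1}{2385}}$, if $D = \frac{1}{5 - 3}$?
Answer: $\frac{i \sqrt{17696435}}{795} \approx 5.2915 i$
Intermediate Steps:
$D = \frac{1}{2} \approx 0.5$
$\sqrt{4 \left(-14\right) D + \frac{1}{2385}} = \sqrt{4 \left(-14\right) \frac{1}{2} + \frac{1}{2385}} = \sqrt{\left(-56\right) \frac{1}{2} + \frac{1}{2385}} = \sqrt{-28 + \frac{1}{2385}} = \sqrt{- \frac{66779}{2385}} = \frac{i \sqrt{17696435}}{795}$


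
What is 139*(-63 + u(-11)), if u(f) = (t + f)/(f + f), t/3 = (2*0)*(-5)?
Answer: -17375/2 ≈ -8687.5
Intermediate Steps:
t = 0 (t = 3*((2*0)*(-5)) = 3*(0*(-5)) = 3*0 = 0)
u(f) = 1/2 (u(f) = (0 + f)/(f + f) = f/((2*f)) = f*(1/(2*f)) = 1/2)
139*(-63 + u(-11)) = 139*(-63 + 1/2) = 139*(-125/2) = -17375/2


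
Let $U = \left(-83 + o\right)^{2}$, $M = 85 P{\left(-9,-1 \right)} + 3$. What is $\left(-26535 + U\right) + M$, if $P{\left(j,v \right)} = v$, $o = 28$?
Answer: $-23592$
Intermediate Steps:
$M = -82$ ($M = 85 \left(-1\right) + 3 = -85 + 3 = -82$)
$U = 3025$ ($U = \left(-83 + 28\right)^{2} = \left(-55\right)^{2} = 3025$)
$\left(-26535 + U\right) + M = \left(-26535 + 3025\right) - 82 = -23510 - 82 = -23592$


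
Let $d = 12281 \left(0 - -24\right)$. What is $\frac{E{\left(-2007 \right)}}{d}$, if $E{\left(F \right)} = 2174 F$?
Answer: $- \frac{727203}{49124} \approx -14.803$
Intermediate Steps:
$d = 294744$ ($d = 12281 \left(0 + 24\right) = 12281 \cdot 24 = 294744$)
$\frac{E{\left(-2007 \right)}}{d} = \frac{2174 \left(-2007\right)}{294744} = \left(-4363218\right) \frac{1}{294744} = - \frac{727203}{49124}$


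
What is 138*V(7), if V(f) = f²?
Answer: 6762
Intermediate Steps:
138*V(7) = 138*7² = 138*49 = 6762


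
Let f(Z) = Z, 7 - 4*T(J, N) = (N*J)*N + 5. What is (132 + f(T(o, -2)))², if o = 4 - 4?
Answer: 70225/4 ≈ 17556.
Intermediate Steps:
o = 0
T(J, N) = ½ - J*N²/4 (T(J, N) = 7/4 - ((N*J)*N + 5)/4 = 7/4 - ((J*N)*N + 5)/4 = 7/4 - (J*N² + 5)/4 = 7/4 - (5 + J*N²)/4 = 7/4 + (-5/4 - J*N²/4) = ½ - J*N²/4)
(132 + f(T(o, -2)))² = (132 + (½ - ¼*0*(-2)²))² = (132 + (½ - ¼*0*4))² = (132 + (½ + 0))² = (132 + ½)² = (265/2)² = 70225/4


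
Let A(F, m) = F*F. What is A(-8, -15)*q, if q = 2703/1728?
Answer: 901/9 ≈ 100.11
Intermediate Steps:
A(F, m) = F²
q = 901/576 (q = 2703*(1/1728) = 901/576 ≈ 1.5642)
A(-8, -15)*q = (-8)²*(901/576) = 64*(901/576) = 901/9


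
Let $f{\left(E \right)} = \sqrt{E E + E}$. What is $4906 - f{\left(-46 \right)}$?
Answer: $4906 - 3 \sqrt{230} \approx 4860.5$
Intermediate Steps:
$f{\left(E \right)} = \sqrt{E + E^{2}}$ ($f{\left(E \right)} = \sqrt{E^{2} + E} = \sqrt{E + E^{2}}$)
$4906 - f{\left(-46 \right)} = 4906 - \sqrt{- 46 \left(1 - 46\right)} = 4906 - \sqrt{\left(-46\right) \left(-45\right)} = 4906 - \sqrt{2070} = 4906 - 3 \sqrt{230}$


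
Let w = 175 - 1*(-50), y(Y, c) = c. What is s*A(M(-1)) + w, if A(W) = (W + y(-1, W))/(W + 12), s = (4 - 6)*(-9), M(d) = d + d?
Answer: 1089/5 ≈ 217.80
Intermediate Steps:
M(d) = 2*d
s = 18 (s = -2*(-9) = 18)
A(W) = 2*W/(12 + W) (A(W) = (W + W)/(W + 12) = (2*W)/(12 + W) = 2*W/(12 + W))
w = 225 (w = 175 + 50 = 225)
s*A(M(-1)) + w = 18*(2*(2*(-1))/(12 + 2*(-1))) + 225 = 18*(2*(-2)/(12 - 2)) + 225 = 18*(2*(-2)/10) + 225 = 18*(2*(-2)*(1/10)) + 225 = 18*(-2/5) + 225 = -36/5 + 225 = 1089/5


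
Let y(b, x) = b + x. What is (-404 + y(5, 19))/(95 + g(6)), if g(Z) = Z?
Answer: -380/101 ≈ -3.7624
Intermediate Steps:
(-404 + y(5, 19))/(95 + g(6)) = (-404 + (5 + 19))/(95 + 6) = (-404 + 24)/101 = -380*1/101 = -380/101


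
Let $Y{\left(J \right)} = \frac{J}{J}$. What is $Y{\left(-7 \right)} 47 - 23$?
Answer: $24$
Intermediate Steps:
$Y{\left(J \right)} = 1$
$Y{\left(-7 \right)} 47 - 23 = 1 \cdot 47 - 23 = 47 - 23 = 24$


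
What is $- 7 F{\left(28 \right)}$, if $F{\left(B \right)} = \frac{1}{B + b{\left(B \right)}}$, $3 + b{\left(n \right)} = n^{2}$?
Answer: $- \frac{7}{809} \approx -0.0086527$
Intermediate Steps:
$b{\left(n \right)} = -3 + n^{2}$
$F{\left(B \right)} = \frac{1}{-3 + B + B^{2}}$ ($F{\left(B \right)} = \frac{1}{B + \left(-3 + B^{2}\right)} = \frac{1}{-3 + B + B^{2}}$)
$- 7 F{\left(28 \right)} = - \frac{7}{-3 + 28 + 28^{2}} = - \frac{7}{-3 + 28 + 784} = - \frac{7}{809}$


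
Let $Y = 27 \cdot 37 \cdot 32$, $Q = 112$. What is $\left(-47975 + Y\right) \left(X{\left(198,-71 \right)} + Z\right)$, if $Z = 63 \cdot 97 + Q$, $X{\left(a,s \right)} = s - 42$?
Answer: $-97802770$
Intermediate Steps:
$X{\left(a,s \right)} = -42 + s$ ($X{\left(a,s \right)} = s - 42 = -42 + s$)
$Z = 6223$ ($Z = 63 \cdot 97 + 112 = 6111 + 112 = 6223$)
$Y = 31968$ ($Y = 999 \cdot 32 = 31968$)
$\left(-47975 + Y\right) \left(X{\left(198,-71 \right)} + Z\right) = \left(-47975 + 31968\right) \left(\left(-42 - 71\right) + 6223\right) = - 16007 \left(-113 + 6223\right) = \left(-16007\right) 6110 = -97802770$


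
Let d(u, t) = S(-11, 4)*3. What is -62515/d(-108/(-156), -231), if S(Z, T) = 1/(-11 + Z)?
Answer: 1375330/3 ≈ 4.5844e+5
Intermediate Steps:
d(u, t) = -3/22 (d(u, t) = 3/(-11 - 11) = 3/(-22) = -1/22*3 = -3/22)
-62515/d(-108/(-156), -231) = -62515/(-3/22) = -62515*(-22/3) = 1375330/3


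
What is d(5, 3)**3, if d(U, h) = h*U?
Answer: 3375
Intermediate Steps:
d(U, h) = U*h
d(5, 3)**3 = (5*3)**3 = 15**3 = 3375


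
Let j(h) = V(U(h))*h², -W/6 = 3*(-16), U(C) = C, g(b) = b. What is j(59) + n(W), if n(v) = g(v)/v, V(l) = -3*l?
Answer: -616136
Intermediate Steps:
W = 288 (W = -18*(-16) = -6*(-48) = 288)
j(h) = -3*h³ (j(h) = (-3*h)*h² = -3*h³)
n(v) = 1 (n(v) = v/v = 1)
j(59) + n(W) = -3*59³ + 1 = -3*205379 + 1 = -616137 + 1 = -616136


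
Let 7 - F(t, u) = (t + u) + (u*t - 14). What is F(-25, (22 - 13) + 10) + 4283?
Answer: 4785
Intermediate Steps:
F(t, u) = 21 - t - u - t*u (F(t, u) = 7 - ((t + u) + (u*t - 14)) = 7 - ((t + u) + (t*u - 14)) = 7 - ((t + u) + (-14 + t*u)) = 7 - (-14 + t + u + t*u) = 7 + (14 - t - u - t*u) = 21 - t - u - t*u)
F(-25, (22 - 13) + 10) + 4283 = (21 - 1*(-25) - ((22 - 13) + 10) - 1*(-25)*((22 - 13) + 10)) + 4283 = (21 + 25 - (9 + 10) - 1*(-25)*(9 + 10)) + 4283 = (21 + 25 - 1*19 - 1*(-25)*19) + 4283 = (21 + 25 - 19 + 475) + 4283 = 502 + 4283 = 4785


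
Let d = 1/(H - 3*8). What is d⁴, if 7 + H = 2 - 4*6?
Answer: 1/7890481 ≈ 1.2673e-7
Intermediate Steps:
H = -29 (H = -7 + (2 - 4*6) = -7 + (2 - 24) = -7 - 22 = -29)
d = -1/53 (d = 1/(-29 - 3*8) = 1/(-29 - 24) = 1/(-53) = -1/53 ≈ -0.018868)
d⁴ = (-1/53)⁴ = 1/7890481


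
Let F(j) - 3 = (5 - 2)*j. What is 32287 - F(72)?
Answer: 32068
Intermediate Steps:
F(j) = 3 + 3*j (F(j) = 3 + (5 - 2)*j = 3 + 3*j)
32287 - F(72) = 32287 - (3 + 3*72) = 32287 - (3 + 216) = 32287 - 1*219 = 32287 - 219 = 32068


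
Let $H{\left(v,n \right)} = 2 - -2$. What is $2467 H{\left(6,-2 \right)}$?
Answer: $9868$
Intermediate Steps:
$H{\left(v,n \right)} = 4$ ($H{\left(v,n \right)} = 2 + 2 = 4$)
$2467 H{\left(6,-2 \right)} = 2467 \cdot 4 = 9868$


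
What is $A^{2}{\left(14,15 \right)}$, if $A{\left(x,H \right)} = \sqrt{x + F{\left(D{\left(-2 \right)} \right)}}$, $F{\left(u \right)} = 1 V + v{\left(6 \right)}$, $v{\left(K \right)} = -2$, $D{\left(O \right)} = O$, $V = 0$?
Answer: $12$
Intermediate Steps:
$F{\left(u \right)} = -2$ ($F{\left(u \right)} = 1 \cdot 0 - 2 = 0 - 2 = -2$)
$A{\left(x,H \right)} = \sqrt{-2 + x}$ ($A{\left(x,H \right)} = \sqrt{x - 2} = \sqrt{-2 + x}$)
$A^{2}{\left(14,15 \right)} = \left(\sqrt{-2 + 14}\right)^{2} = \left(\sqrt{12}\right)^{2} = \left(2 \sqrt{3}\right)^{2} = 12$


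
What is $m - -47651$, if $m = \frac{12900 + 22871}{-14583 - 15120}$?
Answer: $\frac{1415341882}{29703} \approx 47650.0$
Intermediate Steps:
$m = - \frac{35771}{29703}$ ($m = \frac{35771}{-29703} = 35771 \left(- \frac{1}{29703}\right) = - \frac{35771}{29703} \approx -1.2043$)
$m - -47651 = - \frac{35771}{29703} - -47651 = - \frac{35771}{29703} + 47651 = \frac{1415341882}{29703}$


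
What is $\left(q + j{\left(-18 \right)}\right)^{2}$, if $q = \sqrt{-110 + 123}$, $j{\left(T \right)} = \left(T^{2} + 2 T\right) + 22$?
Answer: $\left(310 + \sqrt{13}\right)^{2} \approx 98349.0$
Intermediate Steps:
$j{\left(T \right)} = 22 + T^{2} + 2 T$
$q = \sqrt{13} \approx 3.6056$
$\left(q + j{\left(-18 \right)}\right)^{2} = \left(\sqrt{13} + \left(22 + \left(-18\right)^{2} + 2 \left(-18\right)\right)\right)^{2} = \left(\sqrt{13} + \left(22 + 324 - 36\right)\right)^{2} = \left(\sqrt{13} + 310\right)^{2} = \left(310 + \sqrt{13}\right)^{2}$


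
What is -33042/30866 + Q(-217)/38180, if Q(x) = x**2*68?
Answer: 530288008/6404695 ≈ 82.797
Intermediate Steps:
Q(x) = 68*x**2
-33042/30866 + Q(-217)/38180 = -33042/30866 + (68*(-217)**2)/38180 = -33042*1/30866 + (68*47089)*(1/38180) = -16521/15433 + 3202052*(1/38180) = -16521/15433 + 800513/9545 = 530288008/6404695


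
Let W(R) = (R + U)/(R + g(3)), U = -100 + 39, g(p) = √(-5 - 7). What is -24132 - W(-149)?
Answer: -536075406/22213 - 420*I*√3/22213 ≈ -24133.0 - 0.032749*I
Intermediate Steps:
g(p) = 2*I*√3 (g(p) = √(-12) = 2*I*√3)
U = -61
W(R) = (-61 + R)/(R + 2*I*√3) (W(R) = (R - 61)/(R + 2*I*√3) = (-61 + R)/(R + 2*I*√3))
-24132 - W(-149) = -24132 - (-61 - 149)/(-149 + 2*I*√3) = -24132 - (-210)/(-149 + 2*I*√3) = -24132 + 210/(-149 + 2*I*√3)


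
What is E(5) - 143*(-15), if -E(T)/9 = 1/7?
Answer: 15006/7 ≈ 2143.7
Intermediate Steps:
E(T) = -9/7
E(5) - 143*(-15) = -9/7 - 143*(-15) = -9/7 + 2145 = 15006/7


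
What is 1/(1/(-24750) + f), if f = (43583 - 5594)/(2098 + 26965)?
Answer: 719309250/940198687 ≈ 0.76506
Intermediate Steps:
f = 37989/29063 ≈ 1.3071
1/(1/(-24750) + f) = 1/(1/(-24750) + 37989/29063) = 1/(-1/24750 + 37989/29063) = 1/(940198687/719309250) = 719309250/940198687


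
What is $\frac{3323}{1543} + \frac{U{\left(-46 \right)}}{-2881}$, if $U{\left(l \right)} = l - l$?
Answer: $\frac{3323}{1543} \approx 2.1536$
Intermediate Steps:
$U{\left(l \right)} = 0$
$\frac{3323}{1543} + \frac{U{\left(-46 \right)}}{-2881} = \frac{3323}{1543} + \frac{0}{-2881} = 3323 \cdot \frac{1}{1543} + 0 \left(- \frac{1}{2881}\right) = \frac{3323}{1543} + 0 = \frac{3323}{1543}$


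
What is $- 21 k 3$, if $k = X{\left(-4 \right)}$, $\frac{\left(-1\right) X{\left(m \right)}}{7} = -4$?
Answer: $-1764$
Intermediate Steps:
$X{\left(m \right)} = 28$ ($X{\left(m \right)} = \left(-7\right) \left(-4\right) = 28$)
$k = 28$
$- 21 k 3 = \left(-21\right) 28 \cdot 3 = \left(-588\right) 3 = -1764$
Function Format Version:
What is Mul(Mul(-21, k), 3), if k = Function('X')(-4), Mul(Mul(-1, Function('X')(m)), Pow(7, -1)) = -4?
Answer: -1764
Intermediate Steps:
Function('X')(m) = 28 (Function('X')(m) = Mul(-7, -4) = 28)
k = 28
Mul(Mul(-21, k), 3) = Mul(Mul(-21, 28), 3) = Mul(-588, 3) = -1764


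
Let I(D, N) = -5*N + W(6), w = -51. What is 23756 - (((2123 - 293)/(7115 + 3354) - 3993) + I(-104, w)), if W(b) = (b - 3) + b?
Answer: 287738635/10469 ≈ 27485.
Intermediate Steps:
W(b) = -3 + 2*b (W(b) = (-3 + b) + b = -3 + 2*b)
I(D, N) = 9 - 5*N (I(D, N) = -5*N + (-3 + 2*6) = -5*N + (-3 + 12) = -5*N + 9 = 9 - 5*N)
23756 - (((2123 - 293)/(7115 + 3354) - 3993) + I(-104, w)) = 23756 - (((2123 - 293)/(7115 + 3354) - 3993) + (9 - 5*(-51))) = 23756 - ((1830/10469 - 3993) + (9 + 255)) = 23756 - ((1830*(1/10469) - 3993) + 264) = 23756 - ((1830/10469 - 3993) + 264) = 23756 - (-41800887/10469 + 264) = 23756 - 1*(-39037071/10469) = 23756 + 39037071/10469 = 287738635/10469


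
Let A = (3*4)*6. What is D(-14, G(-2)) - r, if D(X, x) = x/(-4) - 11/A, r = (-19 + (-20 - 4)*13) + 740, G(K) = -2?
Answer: -29423/72 ≈ -408.65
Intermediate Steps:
r = 409 (r = (-19 - 24*13) + 740 = (-19 - 312) + 740 = -331 + 740 = 409)
A = 72 (A = 12*6 = 72)
D(X, x) = -11/72 - x/4 (D(X, x) = x/(-4) - 11/72 = x*(-1/4) - 11*1/72 = -x/4 - 11/72 = -11/72 - x/4)
D(-14, G(-2)) - r = (-11/72 - 1/4*(-2)) - 1*409 = (-11/72 + 1/2) - 409 = 25/72 - 409 = -29423/72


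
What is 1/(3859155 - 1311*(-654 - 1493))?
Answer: 1/6673872 ≈ 1.4984e-7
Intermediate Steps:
1/(3859155 - 1311*(-654 - 1493)) = 1/(3859155 - 1311*(-2147)) = 1/(3859155 + 2814717) = 1/6673872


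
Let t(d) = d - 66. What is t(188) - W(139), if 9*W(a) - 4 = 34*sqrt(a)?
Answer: 1094/9 - 34*sqrt(139)/9 ≈ 77.016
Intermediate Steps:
W(a) = 4/9 + 34*sqrt(a)/9 (W(a) = 4/9 + (34*sqrt(a))/9 = 4/9 + 34*sqrt(a)/9)
t(d) = -66 + d
t(188) - W(139) = (-66 + 188) - (4/9 + 34*sqrt(139)/9) = 122 + (-4/9 - 34*sqrt(139)/9) = 1094/9 - 34*sqrt(139)/9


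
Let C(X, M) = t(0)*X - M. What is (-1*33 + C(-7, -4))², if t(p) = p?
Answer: 841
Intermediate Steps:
C(X, M) = -M (C(X, M) = 0*X - M = 0 - M = -M)
(-1*33 + C(-7, -4))² = (-1*33 - 1*(-4))² = (-33 + 4)² = (-29)² = 841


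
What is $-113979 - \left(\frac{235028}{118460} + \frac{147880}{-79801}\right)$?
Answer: $- \frac{269367634072242}{2363306615} \approx -1.1398 \cdot 10^{5}$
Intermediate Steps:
$-113979 - \left(\frac{235028}{118460} + \frac{147880}{-79801}\right) = -113979 - \left(235028 \cdot \frac{1}{118460} + 147880 \left(- \frac{1}{79801}\right)\right) = -113979 - \left(\frac{58757}{29615} - \frac{147880}{79801}\right) = -113979 - \frac{309401157}{2363306615} = - \frac{269367634072242}{2363306615}$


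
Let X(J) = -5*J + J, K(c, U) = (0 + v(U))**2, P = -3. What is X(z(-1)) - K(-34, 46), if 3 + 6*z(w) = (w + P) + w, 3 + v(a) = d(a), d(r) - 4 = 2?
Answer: -11/3 ≈ -3.6667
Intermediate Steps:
d(r) = 6 (d(r) = 4 + 2 = 6)
v(a) = 3 (v(a) = -3 + 6 = 3)
z(w) = -1 + w/3 (z(w) = -1/2 + ((w - 3) + w)/6 = -1/2 + ((-3 + w) + w)/6 = -1/2 + (-3 + 2*w)/6 = -1/2 + (-1/2 + w/3) = -1 + w/3)
K(c, U) = 9 (K(c, U) = (0 + 3)**2 = 3**2 = 9)
X(J) = -4*J
X(z(-1)) - K(-34, 46) = -4*(-1 + (1/3)*(-1)) - 1*9 = -4*(-1 - 1/3) - 9 = -4*(-4/3) - 9 = 16/3 - 9 = -11/3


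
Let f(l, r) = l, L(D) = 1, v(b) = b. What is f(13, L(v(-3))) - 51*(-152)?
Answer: 7765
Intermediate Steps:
f(13, L(v(-3))) - 51*(-152) = 13 - 51*(-152) = 13 + 7752 = 7765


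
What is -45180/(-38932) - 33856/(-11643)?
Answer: 461028133/113321319 ≈ 4.0683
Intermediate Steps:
-45180/(-38932) - 33856/(-11643) = -45180*(-1/38932) - 33856*(-1/11643) = 11295/9733 + 33856/11643 = 461028133/113321319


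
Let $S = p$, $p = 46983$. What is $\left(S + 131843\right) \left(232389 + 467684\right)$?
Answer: $125191254298$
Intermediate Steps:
$S = 46983$
$\left(S + 131843\right) \left(232389 + 467684\right) = \left(46983 + 131843\right) \left(232389 + 467684\right) = 178826 \cdot 700073 = 125191254298$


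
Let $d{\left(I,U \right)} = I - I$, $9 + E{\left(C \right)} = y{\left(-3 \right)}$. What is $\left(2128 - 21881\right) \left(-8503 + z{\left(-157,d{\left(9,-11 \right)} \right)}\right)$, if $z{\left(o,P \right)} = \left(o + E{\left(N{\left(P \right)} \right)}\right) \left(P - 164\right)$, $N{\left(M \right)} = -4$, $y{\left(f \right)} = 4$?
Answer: $-356837945$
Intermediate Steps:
$E{\left(C \right)} = -5$ ($E{\left(C \right)} = -9 + 4 = -5$)
$d{\left(I,U \right)} = 0$
$z{\left(o,P \right)} = \left(-164 + P\right) \left(-5 + o\right)$ ($z{\left(o,P \right)} = \left(o - 5\right) \left(P - 164\right) = \left(-5 + o\right) \left(-164 + P\right) = \left(-164 + P\right) \left(-5 + o\right)$)
$\left(2128 - 21881\right) \left(-8503 + z{\left(-157,d{\left(9,-11 \right)} \right)}\right) = \left(2128 - 21881\right) \left(-8503 + \left(820 - -25748 - 0 + 0 \left(-157\right)\right)\right) = - 19753 \left(-8503 + \left(820 + 25748 + 0 + 0\right)\right) = - 19753 \left(-8503 + 26568\right) = \left(-19753\right) 18065 = -356837945$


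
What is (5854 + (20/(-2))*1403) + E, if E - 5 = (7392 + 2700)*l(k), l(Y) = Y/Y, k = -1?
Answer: 1921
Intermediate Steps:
l(Y) = 1
E = 10097 (E = 5 + (7392 + 2700)*1 = 5 + 10092*1 = 5 + 10092 = 10097)
(5854 + (20/(-2))*1403) + E = (5854 + (20/(-2))*1403) + 10097 = (5854 + (20*(-½))*1403) + 10097 = (5854 - 10*1403) + 10097 = (5854 - 14030) + 10097 = -8176 + 10097 = 1921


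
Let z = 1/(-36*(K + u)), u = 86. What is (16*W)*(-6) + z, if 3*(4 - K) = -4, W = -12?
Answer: 3787775/3288 ≈ 1152.0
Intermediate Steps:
K = 16/3 (K = 4 - 1/3*(-4) = 4 + 4/3 = 16/3 ≈ 5.3333)
z = -1/3288 (z = 1/(-36*(16/3 + 86)) = 1/(-36*274/3) = 1/(-3288) = -1/3288 ≈ -0.00030414)
(16*W)*(-6) + z = (16*(-12))*(-6) - 1/3288 = -192*(-6) - 1/3288 = 1152 - 1/3288 = 3787775/3288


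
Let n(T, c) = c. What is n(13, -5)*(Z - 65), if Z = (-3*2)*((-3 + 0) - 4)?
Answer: 115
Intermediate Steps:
Z = 42 (Z = -6*(-3 - 4) = -6*(-7) = 42)
n(13, -5)*(Z - 65) = -5*(42 - 65) = -5*(-23) = 115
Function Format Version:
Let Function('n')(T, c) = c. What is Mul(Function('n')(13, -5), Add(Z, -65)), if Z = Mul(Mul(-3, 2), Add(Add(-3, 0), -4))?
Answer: 115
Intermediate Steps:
Z = 42 (Z = Mul(-6, Add(-3, -4)) = Mul(-6, -7) = 42)
Mul(Function('n')(13, -5), Add(Z, -65)) = Mul(-5, Add(42, -65)) = Mul(-5, -23) = 115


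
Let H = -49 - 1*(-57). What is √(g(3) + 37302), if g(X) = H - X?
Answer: √37307 ≈ 193.15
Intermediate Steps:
H = 8 (H = -49 + 57 = 8)
g(X) = 8 - X
√(g(3) + 37302) = √((8 - 1*3) + 37302) = √((8 - 3) + 37302) = √(5 + 37302) = √37307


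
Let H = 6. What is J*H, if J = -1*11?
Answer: -66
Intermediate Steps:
J = -11
J*H = -11*6 = -66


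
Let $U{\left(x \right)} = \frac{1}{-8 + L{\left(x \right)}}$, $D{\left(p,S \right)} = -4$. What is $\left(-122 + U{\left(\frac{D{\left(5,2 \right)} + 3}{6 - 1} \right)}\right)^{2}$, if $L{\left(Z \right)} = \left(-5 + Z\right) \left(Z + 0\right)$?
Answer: $\frac{451690009}{30276} \approx 14919.0$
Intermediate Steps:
$L{\left(Z \right)} = Z \left(-5 + Z\right)$ ($L{\left(Z \right)} = \left(-5 + Z\right) Z = Z \left(-5 + Z\right)$)
$U{\left(x \right)} = \frac{1}{-8 + x \left(-5 + x\right)}$
$\left(-122 + U{\left(\frac{D{\left(5,2 \right)} + 3}{6 - 1} \right)}\right)^{2} = \left(-122 + \frac{1}{-8 + \frac{-4 + 3}{6 - 1} \left(-5 + \frac{-4 + 3}{6 - 1}\right)}\right)^{2} = \left(-122 + \frac{1}{-8 + - \frac{1}{5} \left(-5 - \frac{1}{5}\right)}\right)^{2} = \left(-122 + \frac{1}{-8 + \left(-1\right) \frac{1}{5} \left(-5 - \frac{1}{5}\right)}\right)^{2} = \left(-122 + \frac{1}{-8 - \frac{-5 - \frac{1}{5}}{5}}\right)^{2} = \left(-122 + \frac{1}{-8 - - \frac{26}{25}}\right)^{2} = \left(-122 + \frac{1}{-8 + \frac{26}{25}}\right)^{2} = \left(-122 + \frac{1}{- \frac{174}{25}}\right)^{2} = \left(-122 - \frac{25}{174}\right)^{2} = \left(- \frac{21253}{174}\right)^{2} = \frac{451690009}{30276}$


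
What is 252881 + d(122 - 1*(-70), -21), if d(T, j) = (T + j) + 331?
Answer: 253383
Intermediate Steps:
d(T, j) = 331 + T + j
252881 + d(122 - 1*(-70), -21) = 252881 + (331 + (122 - 1*(-70)) - 21) = 252881 + (331 + (122 + 70) - 21) = 252881 + (331 + 192 - 21) = 252881 + 502 = 253383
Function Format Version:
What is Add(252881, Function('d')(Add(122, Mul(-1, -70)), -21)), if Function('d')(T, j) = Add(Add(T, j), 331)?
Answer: 253383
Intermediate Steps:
Function('d')(T, j) = Add(331, T, j)
Add(252881, Function('d')(Add(122, Mul(-1, -70)), -21)) = Add(252881, Add(331, Add(122, Mul(-1, -70)), -21)) = Add(252881, Add(331, Add(122, 70), -21)) = Add(252881, Add(331, 192, -21)) = Add(252881, 502) = 253383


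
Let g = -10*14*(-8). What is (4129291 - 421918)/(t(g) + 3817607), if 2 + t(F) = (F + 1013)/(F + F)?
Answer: 2768171840/2850479111 ≈ 0.97112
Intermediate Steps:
g = 1120 (g = -140*(-8) = 1120)
t(F) = -2 + (1013 + F)/(2*F) (t(F) = -2 + (F + 1013)/(F + F) = -2 + (1013 + F)/((2*F)) = -2 + (1013 + F)*(1/(2*F)) = -2 + (1013 + F)/(2*F))
(4129291 - 421918)/(t(g) + 3817607) = (4129291 - 421918)/((1/2)*(1013 - 3*1120)/1120 + 3817607) = 3707373/((1/2)*(1/1120)*(1013 - 3360) + 3817607) = 3707373/((1/2)*(1/1120)*(-2347) + 3817607) = 3707373/(-2347/2240 + 3817607) = 3707373/(8551437333/2240) = 3707373*(2240/8551437333) = 2768171840/2850479111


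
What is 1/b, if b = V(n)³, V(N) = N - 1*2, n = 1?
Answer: -1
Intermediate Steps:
V(N) = -2 + N (V(N) = N - 2 = -2 + N)
b = -1 (b = (-2 + 1)³ = (-1)³ = -1)
1/b = 1/(-1) = -1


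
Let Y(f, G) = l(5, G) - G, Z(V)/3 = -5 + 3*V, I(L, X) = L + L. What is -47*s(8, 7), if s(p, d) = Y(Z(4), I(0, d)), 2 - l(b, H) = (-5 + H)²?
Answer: 1081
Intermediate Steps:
l(b, H) = 2 - (-5 + H)²
I(L, X) = 2*L
Z(V) = -15 + 9*V (Z(V) = 3*(-5 + 3*V) = -15 + 9*V)
Y(f, G) = 2 - G - (-5 + G)² (Y(f, G) = (2 - (-5 + G)²) - G = 2 - G - (-5 + G)²)
s(p, d) = -23 (s(p, d) = 2 - 2*0 - (-5 + 2*0)² = 2 - 1*0 - (-5 + 0)² = 2 + 0 - 1*(-5)² = 2 + 0 - 1*25 = 2 + 0 - 25 = -23)
-47*s(8, 7) = -47*(-23) = 1081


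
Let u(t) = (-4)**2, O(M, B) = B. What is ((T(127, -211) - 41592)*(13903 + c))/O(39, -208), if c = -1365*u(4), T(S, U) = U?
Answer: -331790411/208 ≈ -1.5951e+6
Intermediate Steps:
u(t) = 16
c = -21840 (c = -1365*16 = -21840)
((T(127, -211) - 41592)*(13903 + c))/O(39, -208) = ((-211 - 41592)*(13903 - 21840))/(-208) = -41803*(-7937)*(-1/208) = 331790411*(-1/208) = -331790411/208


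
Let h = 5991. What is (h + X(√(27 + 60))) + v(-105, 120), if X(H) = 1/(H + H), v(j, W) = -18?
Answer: 5973 + √87/174 ≈ 5973.1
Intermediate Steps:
X(H) = 1/(2*H)
(h + X(√(27 + 60))) + v(-105, 120) = (5991 + 1/(2*(√(27 + 60)))) - 18 = (5991 + 1/(2*(√87))) - 18 = (5991 + (√87/87)/2) - 18 = (5991 + √87/174) - 18 = 5973 + √87/174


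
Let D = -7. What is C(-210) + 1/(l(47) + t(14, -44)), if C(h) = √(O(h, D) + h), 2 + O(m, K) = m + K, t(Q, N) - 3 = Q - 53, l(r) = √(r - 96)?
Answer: -36/1345 - 7*I/1345 + I*√429 ≈ -0.026766 + 20.707*I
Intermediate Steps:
l(r) = √(-96 + r)
t(Q, N) = -50 + Q (t(Q, N) = 3 + (Q - 53) = 3 + (-53 + Q) = -50 + Q)
O(m, K) = -2 + K + m (O(m, K) = -2 + (m + K) = -2 + (K + m) = -2 + K + m)
C(h) = √(-9 + 2*h) (C(h) = √((-2 - 7 + h) + h) = √((-9 + h) + h) = √(-9 + 2*h))
C(-210) + 1/(l(47) + t(14, -44)) = √(-9 + 2*(-210)) + 1/(√(-96 + 47) + (-50 + 14)) = √(-9 - 420) + 1/(√(-49) - 36) = √(-429) + 1/(7*I - 36) = I*√429 + 1/(-36 + 7*I) = I*√429 + (-36 - 7*I)/1345 = (-36 - 7*I)/1345 + I*√429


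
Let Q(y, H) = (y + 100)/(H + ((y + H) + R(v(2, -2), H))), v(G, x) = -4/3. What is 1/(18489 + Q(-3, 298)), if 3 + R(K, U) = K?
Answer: 1766/32651865 ≈ 5.4086e-5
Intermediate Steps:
v(G, x) = -4/3 (v(G, x) = -4*1/3 = -4/3)
R(K, U) = -3 + K
Q(y, H) = (100 + y)/(-13/3 + y + 2*H) (Q(y, H) = (y + 100)/(H + ((y + H) + (-3 - 4/3))) = (100 + y)/(H + ((H + y) - 13/3)) = (100 + y)/(H + (-13/3 + H + y)) = (100 + y)/(-13/3 + y + 2*H))
1/(18489 + Q(-3, 298)) = 1/(18489 + 3*(100 - 3)/(-13 + 3*(-3) + 6*298)) = 1/(18489 + 3*97/(-13 - 9 + 1788)) = 1/(18489 + 3*97/1766) = 1/(18489 + 3*(1/1766)*97) = 1/(18489 + 291/1766) = 1/(32651865/1766) = 1766/32651865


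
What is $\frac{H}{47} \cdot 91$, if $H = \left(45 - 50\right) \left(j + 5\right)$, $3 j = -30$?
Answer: $\frac{2275}{47} \approx 48.404$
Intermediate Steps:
$j = -10$ ($j = \frac{1}{3} \left(-30\right) = -10$)
$H = 25$ ($H = \left(45 - 50\right) \left(-10 + 5\right) = \left(-5\right) \left(-5\right) = 25$)
$\frac{H}{47} \cdot 91 = \frac{25}{47} \cdot 91 = \frac{2275}{47}$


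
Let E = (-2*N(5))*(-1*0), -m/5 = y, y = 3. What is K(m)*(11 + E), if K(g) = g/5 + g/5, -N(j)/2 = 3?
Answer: -66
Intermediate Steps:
m = -15 (m = -5*3 = -15)
N(j) = -6 (N(j) = -2*3 = -6)
K(g) = 2*g/5 (K(g) = g*(⅕) + g*(⅕) = g/5 + g/5 = 2*g/5)
E = 0 (E = (-2*(-6))*(-1*0) = 12*0 = 0)
K(m)*(11 + E) = ((⅖)*(-15))*(11 + 0) = -6*11 = -66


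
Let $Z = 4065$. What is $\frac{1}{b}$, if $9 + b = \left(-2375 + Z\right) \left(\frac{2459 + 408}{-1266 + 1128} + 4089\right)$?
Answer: $\frac{69}{474395054} \approx 1.4545 \cdot 10^{-7}$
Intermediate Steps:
$b = \frac{474395054}{69}$ ($b = -9 + \left(-2375 + 4065\right) \left(\frac{2459 + 408}{-1266 + 1128} + 4089\right) = -9 + 1690 \left(\frac{2867}{-138} + 4089\right) = -9 + 1690 \left(2867 \left(- \frac{1}{138}\right) + 4089\right) = -9 + 1690 \left(- \frac{2867}{138} + 4089\right) = -9 + 1690 \cdot \frac{561415}{138} = -9 + \frac{474395675}{69} = \frac{474395054}{69} \approx 6.8753 \cdot 10^{6}$)
$\frac{1}{b} = \frac{1}{\frac{474395054}{69}} = \frac{69}{474395054}$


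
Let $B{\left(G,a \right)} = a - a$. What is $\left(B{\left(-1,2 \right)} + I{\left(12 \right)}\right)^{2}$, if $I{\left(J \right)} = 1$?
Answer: $1$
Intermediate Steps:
$B{\left(G,a \right)} = 0$
$\left(B{\left(-1,2 \right)} + I{\left(12 \right)}\right)^{2} = \left(0 + 1\right)^{2} = 1^{2} = 1$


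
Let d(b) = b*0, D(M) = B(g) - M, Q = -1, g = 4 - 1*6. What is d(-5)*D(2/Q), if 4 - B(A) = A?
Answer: 0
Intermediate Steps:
g = -2 (g = 4 - 6 = -2)
B(A) = 4 - A
D(M) = 6 - M (D(M) = (4 - 1*(-2)) - M = (4 + 2) - M = 6 - M)
d(b) = 0
d(-5)*D(2/Q) = 0*(6 - 2/(-1)) = 0*(6 - 2*(-1)) = 0*(6 - 1*(-2)) = 0*(6 + 2) = 0*8 = 0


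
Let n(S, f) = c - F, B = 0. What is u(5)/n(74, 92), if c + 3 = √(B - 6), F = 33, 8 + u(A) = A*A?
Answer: -102/217 - 17*I*√6/1302 ≈ -0.47005 - 0.031983*I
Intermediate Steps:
u(A) = -8 + A² (u(A) = -8 + A*A = -8 + A²)
c = -3 + I*√6 (c = -3 + √(0 - 6) = -3 + √(-6) = -3 + I*√6 ≈ -3.0 + 2.4495*I)
n(S, f) = -36 + I*√6 (n(S, f) = (-3 + I*√6) - 1*33 = (-3 + I*√6) - 33 = -36 + I*√6)
u(5)/n(74, 92) = (-8 + 5²)/(-36 + I*√6) = (-8 + 25)/(-36 + I*√6) = 17/(-36 + I*√6)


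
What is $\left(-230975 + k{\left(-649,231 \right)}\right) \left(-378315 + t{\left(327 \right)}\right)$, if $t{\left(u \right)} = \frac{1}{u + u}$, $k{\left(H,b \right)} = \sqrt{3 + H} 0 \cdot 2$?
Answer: $\frac{57147374628775}{654} \approx 8.7381 \cdot 10^{10}$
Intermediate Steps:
$k{\left(H,b \right)} = 0$ ($k{\left(H,b \right)} = 0 \cdot 2 = 0$)
$t{\left(u \right)} = \frac{1}{2 u}$
$\left(-230975 + k{\left(-649,231 \right)}\right) \left(-378315 + t{\left(327 \right)}\right) = \left(-230975 + 0\right) \left(-378315 + \frac{1}{2 \cdot 327}\right) = - 230975 \left(-378315 + \frac{1}{2} \cdot \frac{1}{327}\right) = - 230975 \left(-378315 + \frac{1}{654}\right) = \left(-230975\right) \left(- \frac{247418009}{654}\right) = \frac{57147374628775}{654}$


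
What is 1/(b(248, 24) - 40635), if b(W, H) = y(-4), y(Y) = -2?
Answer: -1/40637 ≈ -2.4608e-5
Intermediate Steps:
b(W, H) = -2
1/(b(248, 24) - 40635) = 1/(-2 - 40635) = 1/(-40637) = -1/40637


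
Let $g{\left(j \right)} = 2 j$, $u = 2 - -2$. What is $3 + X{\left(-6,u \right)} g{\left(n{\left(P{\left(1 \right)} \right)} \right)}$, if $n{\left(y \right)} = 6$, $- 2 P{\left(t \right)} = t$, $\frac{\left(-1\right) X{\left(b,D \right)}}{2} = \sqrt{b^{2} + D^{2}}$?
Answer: $3 - 48 \sqrt{13} \approx -170.07$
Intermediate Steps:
$u = 4$ ($u = 2 + 2 = 4$)
$X{\left(b,D \right)} = - 2 \sqrt{D^{2} + b^{2}}$ ($X{\left(b,D \right)} = - 2 \sqrt{b^{2} + D^{2}} = - 2 \sqrt{D^{2} + b^{2}}$)
$P{\left(t \right)} = - \frac{t}{2}$
$3 + X{\left(-6,u \right)} g{\left(n{\left(P{\left(1 \right)} \right)} \right)} = 3 + - 2 \sqrt{4^{2} + \left(-6\right)^{2}} \cdot 2 \cdot 6 = 3 + - 2 \sqrt{16 + 36} \cdot 12 = 3 + - 2 \sqrt{52} \cdot 12 = 3 + - 2 \cdot 2 \sqrt{13} \cdot 12 = 3 + - 4 \sqrt{13} \cdot 12 = 3 - 48 \sqrt{13}$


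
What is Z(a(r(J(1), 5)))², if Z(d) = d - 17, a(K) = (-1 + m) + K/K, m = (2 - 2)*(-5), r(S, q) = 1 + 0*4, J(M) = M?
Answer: 289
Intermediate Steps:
r(S, q) = 1 (r(S, q) = 1 + 0 = 1)
m = 0 (m = 0*(-5) = 0)
a(K) = 0 (a(K) = (-1 + 0) + K/K = -1 + 1 = 0)
Z(d) = -17 + d
Z(a(r(J(1), 5)))² = (-17 + 0)² = (-17)² = 289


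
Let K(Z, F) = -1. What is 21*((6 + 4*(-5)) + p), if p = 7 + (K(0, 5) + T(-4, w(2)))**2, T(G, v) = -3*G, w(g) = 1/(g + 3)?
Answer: 2394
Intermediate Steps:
w(g) = 1/(3 + g)
p = 128 (p = 7 + (-1 - 3*(-4))**2 = 7 + (-1 + 12)**2 = 7 + 11**2 = 7 + 121 = 128)
21*((6 + 4*(-5)) + p) = 21*((6 + 4*(-5)) + 128) = 21*((6 - 20) + 128) = 21*(-14 + 128) = 21*114 = 2394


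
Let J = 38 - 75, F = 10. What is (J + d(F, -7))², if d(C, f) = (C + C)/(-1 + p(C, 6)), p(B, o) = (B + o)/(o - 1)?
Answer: 94249/121 ≈ 778.92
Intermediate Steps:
p(B, o) = (B + o)/(-1 + o)
J = -37
d(C, f) = 2*C/(⅕ + C/5) (d(C, f) = (C + C)/(-1 + (C + 6)/(-1 + 6)) = (2*C)/(-1 + (6 + C)/5) = (2*C)/(-1 + (6/5 + C/5)) = (2*C)/(⅕ + C/5) = 2*C/(⅕ + C/5))
(J + d(F, -7))² = (-37 + 10*10/(1 + 10))² = (-37 + 10*10/11)² = (-37 + 10*10*(1/11))² = (-37 + 100/11)² = (-307/11)² = 94249/121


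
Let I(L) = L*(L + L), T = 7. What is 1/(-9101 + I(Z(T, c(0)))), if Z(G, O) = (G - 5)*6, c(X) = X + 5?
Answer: -1/8813 ≈ -0.00011347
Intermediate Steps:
c(X) = 5 + X
Z(G, O) = -30 + 6*G (Z(G, O) = (-5 + G)*6 = -30 + 6*G)
I(L) = 2*L² (I(L) = L*(2*L) = 2*L²)
1/(-9101 + I(Z(T, c(0)))) = 1/(-9101 + 2*(-30 + 6*7)²) = 1/(-9101 + 2*(-30 + 42)²) = 1/(-9101 + 2*12²) = 1/(-9101 + 2*144) = 1/(-9101 + 288) = 1/(-8813) = -1/8813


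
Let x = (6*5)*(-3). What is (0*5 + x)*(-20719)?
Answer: 1864710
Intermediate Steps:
x = -90 (x = 30*(-3) = -90)
(0*5 + x)*(-20719) = (0*5 - 90)*(-20719) = (0 - 90)*(-20719) = -90*(-20719) = 1864710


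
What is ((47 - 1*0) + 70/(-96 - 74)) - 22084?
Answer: -374636/17 ≈ -22037.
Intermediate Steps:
((47 - 1*0) + 70/(-96 - 74)) - 22084 = ((47 + 0) + 70/(-170)) - 22084 = (47 - 1/170*70) - 22084 = (47 - 7/17) - 22084 = 792/17 - 22084 = -374636/17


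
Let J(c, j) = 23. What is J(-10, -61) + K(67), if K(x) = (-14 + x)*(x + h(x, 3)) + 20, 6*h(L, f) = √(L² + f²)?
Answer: 3594 + 53*√4498/6 ≈ 4186.4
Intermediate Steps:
h(L, f) = √(L² + f²)/6
K(x) = 20 + (-14 + x)*(x + √(9 + x²)/6) (K(x) = (-14 + x)*(x + √(x² + 3²)/6) + 20 = (-14 + x)*(x + √(x² + 9)/6) + 20 = (-14 + x)*(x + √(9 + x²)/6) + 20 = 20 + (-14 + x)*(x + √(9 + x²)/6))
J(-10, -61) + K(67) = 23 + (20 + 67² - 14*67 - 7*√(9 + 67²)/3 + (⅙)*67*√(9 + 67²)) = 23 + (20 + 4489 - 938 - 7*√(9 + 4489)/3 + (⅙)*67*√(9 + 4489)) = 23 + (20 + 4489 - 938 - 7*√4498/3 + (⅙)*67*√4498) = 23 + (20 + 4489 - 938 - 7*√4498/3 + 67*√4498/6) = 23 + (3571 + 53*√4498/6) = 3594 + 53*√4498/6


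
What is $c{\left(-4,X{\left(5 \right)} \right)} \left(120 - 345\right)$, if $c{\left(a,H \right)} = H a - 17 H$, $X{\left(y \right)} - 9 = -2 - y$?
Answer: $9450$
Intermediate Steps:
$X{\left(y \right)} = 7 - y$ ($X{\left(y \right)} = 9 - \left(2 + y\right) = 7 - y$)
$c{\left(a,H \right)} = - 17 H + H a$
$c{\left(-4,X{\left(5 \right)} \right)} \left(120 - 345\right) = \left(7 - 5\right) \left(-17 - 4\right) \left(120 - 345\right) = \left(7 - 5\right) \left(-21\right) \left(120 - 345\right) = 2 \left(-21\right) \left(-225\right) = \left(-42\right) \left(-225\right) = 9450$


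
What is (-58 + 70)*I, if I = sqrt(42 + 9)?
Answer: 12*sqrt(51) ≈ 85.697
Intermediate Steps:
I = sqrt(51) ≈ 7.1414
(-58 + 70)*I = (-58 + 70)*sqrt(51) = 12*sqrt(51)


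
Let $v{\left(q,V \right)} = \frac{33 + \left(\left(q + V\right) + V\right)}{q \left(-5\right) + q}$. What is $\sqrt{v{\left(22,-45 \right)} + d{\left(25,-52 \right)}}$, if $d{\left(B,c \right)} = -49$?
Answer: $\frac{i \sqrt{94094}}{44} \approx 6.9715 i$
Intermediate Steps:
$v{\left(q,V \right)} = - \frac{33 + q + 2 V}{4 q}$ ($v{\left(q,V \right)} = \frac{33 + \left(\left(V + q\right) + V\right)}{- 5 q + q} = \frac{33 + \left(q + 2 V\right)}{\left(-4\right) q} = \left(33 + q + 2 V\right) \left(- \frac{1}{4 q}\right) = - \frac{33 + q + 2 V}{4 q}$)
$\sqrt{v{\left(22,-45 \right)} + d{\left(25,-52 \right)}} = \sqrt{\frac{-33 - 22 - -90}{4 \cdot 22} - 49} = \sqrt{\frac{1}{4} \cdot \frac{1}{22} \left(-33 - 22 + 90\right) - 49} = \sqrt{\frac{1}{4} \cdot \frac{1}{22} \cdot 35 - 49} = \sqrt{\frac{35}{88} - 49} = \sqrt{- \frac{4277}{88}} = \frac{i \sqrt{94094}}{44}$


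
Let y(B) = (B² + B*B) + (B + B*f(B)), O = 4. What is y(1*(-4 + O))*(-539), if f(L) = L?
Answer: 0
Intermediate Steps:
y(B) = B + 3*B² (y(B) = (B² + B*B) + (B + B*B) = (B² + B²) + (B + B²) = 2*B² + (B + B²) = B + 3*B²)
y(1*(-4 + O))*(-539) = ((1*(-4 + 4))*(1 + 3*(1*(-4 + 4))))*(-539) = ((1*0)*(1 + 3*(1*0)))*(-539) = (0*(1 + 3*0))*(-539) = (0*(1 + 0))*(-539) = (0*1)*(-539) = 0*(-539) = 0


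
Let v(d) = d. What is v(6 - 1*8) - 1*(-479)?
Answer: 477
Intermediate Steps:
v(6 - 1*8) - 1*(-479) = (6 - 1*8) - 1*(-479) = (6 - 8) + 479 = -2 + 479 = 477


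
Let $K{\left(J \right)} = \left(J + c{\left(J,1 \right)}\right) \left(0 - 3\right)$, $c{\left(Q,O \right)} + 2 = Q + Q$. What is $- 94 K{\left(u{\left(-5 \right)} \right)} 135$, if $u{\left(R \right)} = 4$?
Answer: $380700$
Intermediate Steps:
$c{\left(Q,O \right)} = -2 + 2 Q$ ($c{\left(Q,O \right)} = -2 + \left(Q + Q\right) = -2 + 2 Q$)
$K{\left(J \right)} = 6 - 9 J$ ($K{\left(J \right)} = \left(J + \left(-2 + 2 J\right)\right) \left(0 - 3\right) = \left(-2 + 3 J\right) \left(-3\right) = 6 - 9 J$)
$- 94 K{\left(u{\left(-5 \right)} \right)} 135 = - 94 \left(6 - 36\right) 135 = \left(-94\right) \left(-30\right) 135 = 2820 \cdot 135 = 380700$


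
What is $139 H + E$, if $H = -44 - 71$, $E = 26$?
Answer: $-15959$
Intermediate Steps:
$H = -115$ ($H = -44 - 71 = -115$)
$139 H + E = 139 \left(-115\right) + 26 = -15985 + 26 = -15959$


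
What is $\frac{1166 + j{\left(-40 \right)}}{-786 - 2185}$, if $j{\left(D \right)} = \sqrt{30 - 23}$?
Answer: $- \frac{1166}{2971} - \frac{\sqrt{7}}{2971} \approx -0.39335$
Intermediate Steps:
$j{\left(D \right)} = \sqrt{7}$
$\frac{1166 + j{\left(-40 \right)}}{-786 - 2185} = \frac{1166 + \sqrt{7}}{-786 - 2185} = \frac{1166 + \sqrt{7}}{-2971} = \left(1166 + \sqrt{7}\right) \left(- \frac{1}{2971}\right) = - \frac{1166}{2971} - \frac{\sqrt{7}}{2971}$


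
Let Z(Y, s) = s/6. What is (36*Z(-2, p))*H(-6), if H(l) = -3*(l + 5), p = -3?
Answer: -54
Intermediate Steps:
Z(Y, s) = s/6 (Z(Y, s) = s*(⅙) = s/6)
H(l) = -15 - 3*l (H(l) = -3*(5 + l) = -15 - 3*l)
(36*Z(-2, p))*H(-6) = (36*((⅙)*(-3)))*(-15 - 3*(-6)) = (36*(-½))*(-15 + 18) = -18*3 = -54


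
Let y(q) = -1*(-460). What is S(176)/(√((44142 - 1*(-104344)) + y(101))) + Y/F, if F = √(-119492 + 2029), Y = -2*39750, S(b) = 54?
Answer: 27*√148946/74473 + 79500*I*√117463/117463 ≈ 0.13992 + 231.96*I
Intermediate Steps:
y(q) = 460
Y = -79500
F = I*√117463 (F = √(-117463) = I*√117463 ≈ 342.73*I)
S(176)/(√((44142 - 1*(-104344)) + y(101))) + Y/F = 54/(√((44142 - 1*(-104344)) + 460)) - 79500*(-I*√117463/117463) = 54/(√((44142 + 104344) + 460)) - (-79500)*I*√117463/117463 = 54/(√(148486 + 460)) + 79500*I*√117463/117463 = 54/(√148946) + 79500*I*√117463/117463 = 54*(√148946/148946) + 79500*I*√117463/117463 = 27*√148946/74473 + 79500*I*√117463/117463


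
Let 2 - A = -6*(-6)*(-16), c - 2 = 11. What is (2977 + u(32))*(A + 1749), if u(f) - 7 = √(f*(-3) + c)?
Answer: 6943768 + 2327*I*√83 ≈ 6.9438e+6 + 21200.0*I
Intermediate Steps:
c = 13 (c = 2 + 11 = 13)
u(f) = 7 + √(13 - 3*f) (u(f) = 7 + √(f*(-3) + 13) = 7 + √(-3*f + 13) = 7 + √(13 - 3*f))
A = 578 (A = 2 - (-6*(-6))*(-16) = 2 - 36*(-16) = 2 - 1*(-576) = 2 + 576 = 578)
(2977 + u(32))*(A + 1749) = (2977 + (7 + √(13 - 3*32)))*(578 + 1749) = (2977 + (7 + √(13 - 96)))*2327 = (2977 + (7 + √(-83)))*2327 = (2977 + (7 + I*√83))*2327 = (2984 + I*√83)*2327 = 6943768 + 2327*I*√83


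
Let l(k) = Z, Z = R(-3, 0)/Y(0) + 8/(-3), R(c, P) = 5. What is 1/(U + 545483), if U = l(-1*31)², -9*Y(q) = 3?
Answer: 9/4912156 ≈ 1.8322e-6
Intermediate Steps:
Y(q) = -⅓ (Y(q) = -⅑*3 = -⅓)
Z = -53/3 (Z = 5/(-⅓) + 8/(-3) = 5*(-3) + 8*(-⅓) = -15 - 8/3 = -53/3 ≈ -17.667)
l(k) = -53/3
U = 2809/9 (U = (-53/3)² = 2809/9 ≈ 312.11)
1/(U + 545483) = 1/(2809/9 + 545483) = 1/(4912156/9) = 9/4912156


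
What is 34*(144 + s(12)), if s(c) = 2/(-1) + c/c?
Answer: 4862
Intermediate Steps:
s(c) = -1 (s(c) = 2*(-1) + 1 = -2 + 1 = -1)
34*(144 + s(12)) = 34*(144 - 1) = 34*143 = 4862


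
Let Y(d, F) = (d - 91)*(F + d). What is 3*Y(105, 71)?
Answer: 7392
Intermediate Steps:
Y(d, F) = (-91 + d)*(F + d)
3*Y(105, 71) = 3*(105² - 91*71 - 91*105 + 71*105) = 3*(11025 - 6461 - 9555 + 7455) = 3*2464 = 7392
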